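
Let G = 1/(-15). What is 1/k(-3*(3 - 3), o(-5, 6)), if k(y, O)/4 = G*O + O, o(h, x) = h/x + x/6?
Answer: 45/28 ≈ 1.6071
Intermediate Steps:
G = -1/15 ≈ -0.066667
o(h, x) = x/6 + h/x (o(h, x) = h/x + x*(1/6) = h/x + x/6 = x/6 + h/x)
k(y, O) = 56*O/15 (k(y, O) = 4*(-O/15 + O) = 4*(14*O/15) = 56*O/15)
1/k(-3*(3 - 3), o(-5, 6)) = 1/(56*((1/6)*6 - 5/6)/15) = 1/(56*(1 - 5*1/6)/15) = 1/(56*(1 - 5/6)/15) = 1/((56/15)*(1/6)) = 1/(28/45) = 45/28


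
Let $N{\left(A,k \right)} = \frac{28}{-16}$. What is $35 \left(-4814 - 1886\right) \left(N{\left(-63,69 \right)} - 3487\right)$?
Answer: $818111875$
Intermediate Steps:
$N{\left(A,k \right)} = - \frac{7}{4}$ ($N{\left(A,k \right)} = 28 \left(- \frac{1}{16}\right) = - \frac{7}{4}$)
$35 \left(-4814 - 1886\right) \left(N{\left(-63,69 \right)} - 3487\right) = 35 \left(-4814 - 1886\right) \left(- \frac{7}{4} - 3487\right) = 35 \left(\left(-6700\right) \left(- \frac{13955}{4}\right)\right) = 35 \cdot 23374625 = 818111875$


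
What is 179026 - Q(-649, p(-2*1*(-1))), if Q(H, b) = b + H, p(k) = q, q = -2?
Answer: 179677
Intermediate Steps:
p(k) = -2
Q(H, b) = H + b
179026 - Q(-649, p(-2*1*(-1))) = 179026 - (-649 - 2) = 179026 - 1*(-651) = 179026 + 651 = 179677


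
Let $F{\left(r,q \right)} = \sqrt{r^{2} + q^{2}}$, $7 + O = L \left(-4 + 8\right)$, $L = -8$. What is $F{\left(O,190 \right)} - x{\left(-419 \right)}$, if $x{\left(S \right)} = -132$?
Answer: $132 + \sqrt{37621} \approx 325.96$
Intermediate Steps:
$O = -39$ ($O = -7 - 8 \left(-4 + 8\right) = -7 - 32 = -39$)
$F{\left(r,q \right)} = \sqrt{q^{2} + r^{2}}$
$F{\left(O,190 \right)} - x{\left(-419 \right)} = \sqrt{190^{2} + \left(-39\right)^{2}} - -132 = \sqrt{36100 + 1521} + 132 = \sqrt{37621} + 132 = 132 + \sqrt{37621}$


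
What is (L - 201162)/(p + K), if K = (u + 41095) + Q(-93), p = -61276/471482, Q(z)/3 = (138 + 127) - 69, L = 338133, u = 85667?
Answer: 32289680511/30021585712 ≈ 1.0755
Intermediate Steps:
Q(z) = 588 (Q(z) = 3*((138 + 127) - 69) = 3*(265 - 69) = 3*196 = 588)
p = -30638/235741 (p = -61276*1/471482 = -30638/235741 ≈ -0.12996)
K = 127350 (K = (85667 + 41095) + 588 = 126762 + 588 = 127350)
(L - 201162)/(p + K) = (338133 - 201162)/(-30638/235741 + 127350) = 136971/(30021585712/235741) = 136971*(235741/30021585712) = 32289680511/30021585712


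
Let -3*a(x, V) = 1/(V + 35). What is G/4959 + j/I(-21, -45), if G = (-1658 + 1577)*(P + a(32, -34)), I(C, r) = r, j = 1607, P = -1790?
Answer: -160372/24795 ≈ -6.4679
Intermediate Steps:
a(x, V) = -1/(3*(35 + V)) (a(x, V) = -1/(3*(V + 35)) = -1/(3*(35 + V)))
G = 145017 (G = (-1658 + 1577)*(-1790 - 1/(105 + 3*(-34))) = -81*(-1790 - 1/(105 - 102)) = -81*(-1790 - 1/3) = -81*(-5371/3) = 145017)
G/4959 + j/I(-21, -45) = 145017/4959 + 1607/(-45) = 145017*(1/4959) + 1607*(-1/45) = 16113/551 - 1607/45 = -160372/24795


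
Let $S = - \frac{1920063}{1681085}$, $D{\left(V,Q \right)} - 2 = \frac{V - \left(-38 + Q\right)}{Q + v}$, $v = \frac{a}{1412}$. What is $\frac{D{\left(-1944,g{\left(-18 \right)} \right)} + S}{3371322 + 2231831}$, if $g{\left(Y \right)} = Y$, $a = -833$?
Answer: $\frac{4519384400403}{247249212724920245} \approx 1.8279 \cdot 10^{-5}$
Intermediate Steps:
$v = - \frac{833}{1412} \approx -0.58994$
$D{\left(V,Q \right)} = 2 + \frac{38 + V - Q}{- \frac{833}{1412} + Q}$ ($D{\left(V,Q \right)} = 2 + \frac{V - \left(-38 + Q\right)}{Q - \frac{833}{1412}} = 2 + \frac{38 + V - Q}{- \frac{833}{1412} + Q}$)
$S = - \frac{1920063}{1681085}$ ($S = \left(-1920063\right) \frac{1}{1681085} = - \frac{1920063}{1681085} \approx -1.1422$)
$\frac{D{\left(-1944,g{\left(-18 \right)} \right)} + S}{3371322 + 2231831} = \frac{\frac{2 \left(25995 + 706 \left(-18\right) + 706 \left(-1944\right)\right)}{-833 + 1412 \left(-18\right)} - \frac{1920063}{1681085}}{3371322 + 2231831} = \frac{\frac{2 \left(25995 - 12708 - 1372464\right)}{-833 - 25416} - \frac{1920063}{1681085}}{5603153} = \left(2 \frac{1}{-26249} \left(-1359177\right) - \frac{1920063}{1681085}\right) \frac{1}{5603153} = \left(2 \left(- \frac{1}{26249}\right) \left(-1359177\right) - \frac{1920063}{1681085}\right) \frac{1}{5603153} = \left(\frac{2718354}{26249} - \frac{1920063}{1681085}\right) \frac{1}{5603153} = \frac{4519384400403}{44126800165} \cdot \frac{1}{5603153} = \frac{4519384400403}{247249212724920245}$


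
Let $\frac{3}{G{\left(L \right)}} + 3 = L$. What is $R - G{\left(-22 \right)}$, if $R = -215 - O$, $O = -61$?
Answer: $- \frac{3847}{25} \approx -153.88$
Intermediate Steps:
$G{\left(L \right)} = \frac{3}{-3 + L}$
$R = -154$ ($R = -215 - -61 = -215 + 61 = -154$)
$R - G{\left(-22 \right)} = -154 - \frac{3}{-3 - 22} = -154 - \frac{3}{-25} = -154 - 3 \left(- \frac{1}{25}\right) = -154 - - \frac{3}{25} = -154 + \frac{3}{25} = - \frac{3847}{25}$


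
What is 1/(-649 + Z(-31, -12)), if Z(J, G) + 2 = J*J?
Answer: 1/310 ≈ 0.0032258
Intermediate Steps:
Z(J, G) = -2 + J² (Z(J, G) = -2 + J*J = -2 + J²)
1/(-649 + Z(-31, -12)) = 1/(-649 + (-2 + (-31)²)) = 1/(-649 + (-2 + 961)) = 1/(-649 + 959) = 1/310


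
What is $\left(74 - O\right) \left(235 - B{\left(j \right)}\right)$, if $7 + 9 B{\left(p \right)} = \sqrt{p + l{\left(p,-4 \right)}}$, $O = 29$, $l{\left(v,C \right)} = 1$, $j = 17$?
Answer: $10610 - 15 \sqrt{2} \approx 10589.0$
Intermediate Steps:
$B{\left(p \right)} = - \frac{7}{9} + \frac{\sqrt{1 + p}}{9}$ ($B{\left(p \right)} = - \frac{7}{9} + \frac{\sqrt{p + 1}}{9} = - \frac{7}{9} + \frac{\sqrt{1 + p}}{9}$)
$\left(74 - O\right) \left(235 - B{\left(j \right)}\right) = \left(74 - 29\right) \left(235 - \left(- \frac{7}{9} + \frac{\sqrt{1 + 17}}{9}\right)\right) = \left(74 - 29\right) \left(235 - \left(- \frac{7}{9} + \frac{\sqrt{18}}{9}\right)\right) = 45 \left(235 - \left(- \frac{7}{9} + \frac{3 \sqrt{2}}{9}\right)\right) = 45 \left(235 - \left(- \frac{7}{9} + \frac{\sqrt{2}}{3}\right)\right) = 45 \left(235 + \left(\frac{7}{9} - \frac{\sqrt{2}}{3}\right)\right) = 45 \left(\frac{2122}{9} - \frac{\sqrt{2}}{3}\right) = 10610 - 15 \sqrt{2}$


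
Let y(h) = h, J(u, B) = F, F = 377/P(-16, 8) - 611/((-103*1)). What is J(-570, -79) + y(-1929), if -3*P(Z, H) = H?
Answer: -1701101/824 ≈ -2064.4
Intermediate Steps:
P(Z, H) = -H/3
F = -111605/824 (F = 377/((-⅓*8)) - 611/((-103*1)) = 377/(-8/3) - 611/(-103) = 377*(-3/8) - 611*(-1/103) = -1131/8 + 611/103 = -111605/824 ≈ -135.44)
J(u, B) = -111605/824
J(-570, -79) + y(-1929) = -111605/824 - 1929 = -1701101/824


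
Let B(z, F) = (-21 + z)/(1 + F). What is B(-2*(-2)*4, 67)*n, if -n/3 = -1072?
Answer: -4020/17 ≈ -236.47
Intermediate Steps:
n = 3216 (n = -3*(-1072) = 3216)
B(z, F) = (-21 + z)/(1 + F)
B(-2*(-2)*4, 67)*n = ((-21 - 2*(-2)*4)/(1 + 67))*3216 = ((-21 + 4*4)/68)*3216 = ((-21 + 16)/68)*3216 = ((1/68)*(-5))*3216 = -5/68*3216 = -4020/17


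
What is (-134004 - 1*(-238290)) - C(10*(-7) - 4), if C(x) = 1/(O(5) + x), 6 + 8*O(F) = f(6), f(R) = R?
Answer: 7717165/74 ≈ 1.0429e+5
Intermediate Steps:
O(F) = 0 (O(F) = -3/4 + (1/8)*6 = -3/4 + 3/4 = 0)
C(x) = 1/x (C(x) = 1/(0 + x) = 1/x)
(-134004 - 1*(-238290)) - C(10*(-7) - 4) = (-134004 - 1*(-238290)) - 1/(10*(-7) - 4) = (-134004 + 238290) - 1/(-70 - 4) = 104286 - 1/(-74) = 104286 - 1*(-1/74) = 104286 + 1/74 = 7717165/74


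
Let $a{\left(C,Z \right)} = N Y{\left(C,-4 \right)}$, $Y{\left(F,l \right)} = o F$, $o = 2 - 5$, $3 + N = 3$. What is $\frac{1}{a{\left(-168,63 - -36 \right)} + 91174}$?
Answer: $\frac{1}{91174} \approx 1.0968 \cdot 10^{-5}$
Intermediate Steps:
$N = 0$ ($N = -3 + 3 = 0$)
$o = -3$ ($o = 2 - 5 = -3$)
$Y{\left(F,l \right)} = - 3 F$
$a{\left(C,Z \right)} = 0$ ($a{\left(C,Z \right)} = 0 \left(- 3 C\right) = 0$)
$\frac{1}{a{\left(-168,63 - -36 \right)} + 91174} = \frac{1}{0 + 91174} = \frac{1}{91174}$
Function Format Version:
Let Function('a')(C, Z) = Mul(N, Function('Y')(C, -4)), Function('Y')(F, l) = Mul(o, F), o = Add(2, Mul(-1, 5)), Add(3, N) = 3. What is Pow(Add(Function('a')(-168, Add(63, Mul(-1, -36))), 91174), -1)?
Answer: Rational(1, 91174) ≈ 1.0968e-5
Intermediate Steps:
N = 0 (N = Add(-3, 3) = 0)
o = -3 (o = Add(2, -5) = -3)
Function('Y')(F, l) = Mul(-3, F)
Function('a')(C, Z) = 0 (Function('a')(C, Z) = Mul(0, Mul(-3, C)) = 0)
Pow(Add(Function('a')(-168, Add(63, Mul(-1, -36))), 91174), -1) = Pow(Add(0, 91174), -1) = Pow(91174, -1) = Rational(1, 91174)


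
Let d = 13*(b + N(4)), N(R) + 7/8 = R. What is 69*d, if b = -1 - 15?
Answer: -92391/8 ≈ -11549.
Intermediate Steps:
N(R) = -7/8 + R
b = -16
d = -1339/8 (d = 13*(-16 + (-7/8 + 4)) = 13*(-16 + 25/8) = 13*(-103/8) = -1339/8 ≈ -167.38)
69*d = 69*(-1339/8) = -92391/8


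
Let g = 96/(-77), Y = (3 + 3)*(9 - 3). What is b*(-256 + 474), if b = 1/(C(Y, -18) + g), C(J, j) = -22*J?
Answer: -8393/30540 ≈ -0.27482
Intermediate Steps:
Y = 36 (Y = 6*6 = 36)
g = -96/77 (g = 96*(-1/77) = -96/77 ≈ -1.2468)
b = -77/61080 (b = 1/(-22*36 - 96/77) = 1/(-792 - 96/77) = 1/(-61080/77) = -77/61080 ≈ -0.0012606)
b*(-256 + 474) = -77*(-256 + 474)/61080 = -77/61080*218 = -8393/30540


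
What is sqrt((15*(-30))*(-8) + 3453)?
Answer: sqrt(7053) ≈ 83.982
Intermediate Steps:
sqrt((15*(-30))*(-8) + 3453) = sqrt(-450*(-8) + 3453) = sqrt(3600 + 3453) = sqrt(7053)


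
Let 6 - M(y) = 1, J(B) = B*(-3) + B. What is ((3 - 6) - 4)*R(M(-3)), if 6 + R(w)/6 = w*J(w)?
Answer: 2352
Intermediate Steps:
J(B) = -2*B (J(B) = -3*B + B = -2*B)
M(y) = 5 (M(y) = 6 - 1*1 = 6 - 1 = 5)
R(w) = -36 - 12*w² (R(w) = -36 + 6*(w*(-2*w)) = -36 + 6*(-2*w²) = -36 - 12*w²)
((3 - 6) - 4)*R(M(-3)) = ((3 - 6) - 4)*(-36 - 12*5²) = (-3 - 4)*(-36 - 12*25) = -7*(-36 - 300) = -7*(-336) = 2352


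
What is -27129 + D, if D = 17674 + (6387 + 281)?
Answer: -2787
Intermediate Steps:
D = 24342 (D = 17674 + 6668 = 24342)
-27129 + D = -27129 + 24342 = -2787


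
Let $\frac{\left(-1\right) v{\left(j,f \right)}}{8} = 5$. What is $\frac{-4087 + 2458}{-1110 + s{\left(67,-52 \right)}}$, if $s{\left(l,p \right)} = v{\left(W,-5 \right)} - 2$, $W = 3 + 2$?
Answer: $\frac{181}{128} \approx 1.4141$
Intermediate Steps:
$W = 5$
$v{\left(j,f \right)} = -40$ ($v{\left(j,f \right)} = \left(-8\right) 5 = -40$)
$s{\left(l,p \right)} = -42$ ($s{\left(l,p \right)} = -40 - 2 = -42$)
$\frac{-4087 + 2458}{-1110 + s{\left(67,-52 \right)}} = \frac{-4087 + 2458}{-1110 - 42} = - \frac{1629}{-1152} = \left(-1629\right) \left(- \frac{1}{1152}\right) = \frac{181}{128}$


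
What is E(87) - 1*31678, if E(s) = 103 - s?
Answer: -31662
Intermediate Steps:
E(87) - 1*31678 = (103 - 1*87) - 1*31678 = (103 - 87) - 31678 = 16 - 31678 = -31662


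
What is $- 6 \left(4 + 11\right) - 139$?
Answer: $-229$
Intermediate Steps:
$- 6 \left(4 + 11\right) - 139 = \left(-6\right) 15 - 139 = -90 - 139 = -229$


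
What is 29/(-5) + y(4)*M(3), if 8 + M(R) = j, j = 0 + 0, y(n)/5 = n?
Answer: -829/5 ≈ -165.80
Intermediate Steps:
y(n) = 5*n
j = 0
M(R) = -8 (M(R) = -8 + 0 = -8)
29/(-5) + y(4)*M(3) = 29/(-5) + (5*4)*(-8) = 29*(-1/5) + 20*(-8) = -29/5 - 160 = -829/5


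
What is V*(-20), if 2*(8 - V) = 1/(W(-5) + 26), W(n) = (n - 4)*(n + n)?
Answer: -9275/58 ≈ -159.91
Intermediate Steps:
W(n) = 2*n*(-4 + n) (W(n) = (-4 + n)*(2*n) = 2*n*(-4 + n))
V = 1855/232 (V = 8 - 1/(2*(2*(-5)*(-4 - 5) + 26)) = 8 - 1/(2*(2*(-5)*(-9) + 26)) = 8 - 1/(2*(90 + 26)) = 8 - ½/116 = 8 - ½*1/116 = 8 - 1/232 = 1855/232 ≈ 7.9957)
V*(-20) = (1855/232)*(-20) = -9275/58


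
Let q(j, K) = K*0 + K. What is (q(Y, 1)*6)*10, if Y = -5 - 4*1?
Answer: 60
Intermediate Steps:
Y = -9 (Y = -5 - 4 = -9)
q(j, K) = K (q(j, K) = 0 + K = K)
(q(Y, 1)*6)*10 = (1*6)*10 = 6*10 = 60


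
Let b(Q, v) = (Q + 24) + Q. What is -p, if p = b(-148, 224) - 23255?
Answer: 23527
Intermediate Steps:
b(Q, v) = 24 + 2*Q (b(Q, v) = (24 + Q) + Q = 24 + 2*Q)
p = -23527 (p = (24 + 2*(-148)) - 23255 = (24 - 296) - 23255 = -272 - 23255 = -23527)
-p = -1*(-23527) = 23527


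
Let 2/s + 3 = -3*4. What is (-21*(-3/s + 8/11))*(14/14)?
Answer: -10731/22 ≈ -487.77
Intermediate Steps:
s = -2/15 (s = 2/(-3 - 3*4) = 2/(-3 - 12) = 2/(-15) = 2*(-1/15) = -2/15 ≈ -0.13333)
(-21*(-3/s + 8/11))*(14/14) = (-21*(-3/(-2/15) + 8/11))*(14/14) = (-21*(-3*(-15/2) + 8*(1/11)))*(14*(1/14)) = -21*(45/2 + 8/11)*1 = -21*511/22*1 = -10731/22*1 = -10731/22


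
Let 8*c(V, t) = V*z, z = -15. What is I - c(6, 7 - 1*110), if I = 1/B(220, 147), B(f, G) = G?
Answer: 6619/588 ≈ 11.257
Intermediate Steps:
c(V, t) = -15*V/8 (c(V, t) = (V*(-15))/8 = (-15*V)/8 = -15*V/8)
I = 1/147 ≈ 0.0068027
I - c(6, 7 - 1*110) = 1/147 - (-15)*6/8 = 1/147 - 1*(-45/4) = 1/147 + 45/4 = 6619/588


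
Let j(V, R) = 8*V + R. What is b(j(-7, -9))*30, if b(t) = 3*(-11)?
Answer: -990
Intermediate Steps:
j(V, R) = R + 8*V
b(t) = -33
b(j(-7, -9))*30 = -33*30 = -990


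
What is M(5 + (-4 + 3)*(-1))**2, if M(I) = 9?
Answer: 81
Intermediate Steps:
M(5 + (-4 + 3)*(-1))**2 = 9**2 = 81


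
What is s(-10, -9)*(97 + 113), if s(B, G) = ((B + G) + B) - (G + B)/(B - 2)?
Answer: -12845/2 ≈ -6422.5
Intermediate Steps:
s(B, G) = G + 2*B - (B + G)/(-2 + B) (s(B, G) = (G + 2*B) - (B + G)/(-2 + B) = G + 2*B - (B + G)/(-2 + B))
s(-10, -9)*(97 + 113) = ((-5*(-10) - 3*(-9) + 2*(-10)**2 - 10*(-9))/(-2 - 10))*(97 + 113) = ((50 + 27 + 2*100 + 90)/(-12))*210 = -(50 + 27 + 200 + 90)/12*210 = -1/12*367*210 = -367/12*210 = -12845/2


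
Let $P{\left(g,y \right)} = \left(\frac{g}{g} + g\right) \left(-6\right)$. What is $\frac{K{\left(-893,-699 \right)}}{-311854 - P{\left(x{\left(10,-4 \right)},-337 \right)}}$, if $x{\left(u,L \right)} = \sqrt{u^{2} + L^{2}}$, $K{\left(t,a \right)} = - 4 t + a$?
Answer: $- \frac{8614801}{935088182} - \frac{663 \sqrt{29}}{1870176364} \approx -0.0092147$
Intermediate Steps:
$K{\left(t,a \right)} = a - 4 t$
$x{\left(u,L \right)} = \sqrt{L^{2} + u^{2}}$
$P{\left(g,y \right)} = -6 - 6 g$ ($P{\left(g,y \right)} = \left(1 + g\right) \left(-6\right) = -6 - 6 g$)
$\frac{K{\left(-893,-699 \right)}}{-311854 - P{\left(x{\left(10,-4 \right)},-337 \right)}} = \frac{-699 - -3572}{-311854 - \left(-6 - 6 \sqrt{\left(-4\right)^{2} + 10^{2}}\right)} = \frac{-699 + 3572}{-311854 - \left(-6 - 6 \sqrt{16 + 100}\right)} = \frac{2873}{-311854 - \left(-6 - 6 \sqrt{116}\right)} = \frac{2873}{-311854 - \left(-6 - 6 \cdot 2 \sqrt{29}\right)} = \frac{2873}{-311854 - \left(-6 - 12 \sqrt{29}\right)} = \frac{2873}{-311854 + \left(6 + 12 \sqrt{29}\right)} = \frac{2873}{-311848 + 12 \sqrt{29}}$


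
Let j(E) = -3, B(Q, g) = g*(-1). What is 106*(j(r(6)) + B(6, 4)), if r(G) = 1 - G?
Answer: -742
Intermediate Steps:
B(Q, g) = -g
106*(j(r(6)) + B(6, 4)) = 106*(-3 - 1*4) = 106*(-3 - 4) = 106*(-7) = -742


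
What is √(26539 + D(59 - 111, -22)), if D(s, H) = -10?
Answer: √26529 ≈ 162.88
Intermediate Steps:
√(26539 + D(59 - 111, -22)) = √(26539 - 10) = √26529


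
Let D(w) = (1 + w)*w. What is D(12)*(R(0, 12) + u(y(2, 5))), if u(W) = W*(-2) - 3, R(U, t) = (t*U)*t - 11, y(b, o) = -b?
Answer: -1560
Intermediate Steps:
R(U, t) = -11 + U*t² (R(U, t) = (U*t)*t - 11 = U*t² - 11 = -11 + U*t²)
u(W) = -3 - 2*W (u(W) = -2*W - 3 = -3 - 2*W)
D(w) = w*(1 + w)
D(12)*(R(0, 12) + u(y(2, 5))) = (12*(1 + 12))*((-11 + 0*12²) + (-3 - (-2)*2)) = (12*13)*((-11 + 0*144) + (-3 - 2*(-2))) = 156*((-11 + 0) + (-3 + 4)) = 156*(-11 + 1) = 156*(-10) = -1560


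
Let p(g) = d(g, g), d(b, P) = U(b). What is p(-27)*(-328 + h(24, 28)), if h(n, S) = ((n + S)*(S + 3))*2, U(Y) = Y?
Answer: -78192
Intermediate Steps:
d(b, P) = b
p(g) = g
h(n, S) = 2*(3 + S)*(S + n) (h(n, S) = ((S + n)*(3 + S))*2 = ((3 + S)*(S + n))*2 = 2*(3 + S)*(S + n))
p(-27)*(-328 + h(24, 28)) = -27*(-328 + (2*28² + 6*28 + 6*24 + 2*28*24)) = -27*(-328 + (2*784 + 168 + 144 + 1344)) = -27*(-328 + (1568 + 168 + 144 + 1344)) = -27*(-328 + 3224) = -27*2896 = -78192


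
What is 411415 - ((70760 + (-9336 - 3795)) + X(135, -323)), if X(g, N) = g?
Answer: 353651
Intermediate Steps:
411415 - ((70760 + (-9336 - 3795)) + X(135, -323)) = 411415 - ((70760 + (-9336 - 3795)) + 135) = 411415 - ((70760 - 13131) + 135) = 411415 - (57629 + 135) = 411415 - 1*57764 = 411415 - 57764 = 353651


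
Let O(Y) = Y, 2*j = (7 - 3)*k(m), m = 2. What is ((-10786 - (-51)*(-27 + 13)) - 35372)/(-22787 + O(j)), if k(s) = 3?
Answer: 46872/22781 ≈ 2.0575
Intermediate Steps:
j = 6 (j = ((7 - 3)*3)/2 = (4*3)/2 = (½)*12 = 6)
((-10786 - (-51)*(-27 + 13)) - 35372)/(-22787 + O(j)) = ((-10786 - (-51)*(-27 + 13)) - 35372)/(-22787 + 6) = ((-10786 - (-51)*(-14)) - 35372)/(-22781) = ((-10786 - 1*714) - 35372)*(-1/22781) = ((-10786 - 714) - 35372)*(-1/22781) = (-11500 - 35372)*(-1/22781) = -46872*(-1/22781) = 46872/22781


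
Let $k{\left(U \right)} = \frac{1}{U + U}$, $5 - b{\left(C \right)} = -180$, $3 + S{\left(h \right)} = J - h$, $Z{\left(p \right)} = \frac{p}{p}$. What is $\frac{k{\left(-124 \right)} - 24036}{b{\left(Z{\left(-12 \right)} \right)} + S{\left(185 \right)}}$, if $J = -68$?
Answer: $\frac{5960929}{17608} \approx 338.54$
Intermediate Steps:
$Z{\left(p \right)} = 1$
$S{\left(h \right)} = -71 - h$ ($S{\left(h \right)} = -3 - \left(68 + h\right) = -71 - h$)
$b{\left(C \right)} = 185$ ($b{\left(C \right)} = 5 - -180 = 5 + 180 = 185$)
$k{\left(U \right)} = \frac{1}{2 U}$
$\frac{k{\left(-124 \right)} - 24036}{b{\left(Z{\left(-12 \right)} \right)} + S{\left(185 \right)}} = \frac{\frac{1}{2 \left(-124\right)} - 24036}{185 - 256} = \frac{\frac{1}{2} \left(- \frac{1}{124}\right) - 24036}{185 - 256} = \frac{- \frac{1}{248} - 24036}{185 - 256} = - \frac{5960929}{248 \left(-71\right)} = \left(- \frac{5960929}{248}\right) \left(- \frac{1}{71}\right) = \frac{5960929}{17608}$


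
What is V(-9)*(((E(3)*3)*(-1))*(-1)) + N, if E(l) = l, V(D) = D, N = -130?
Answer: -211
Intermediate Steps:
V(-9)*(((E(3)*3)*(-1))*(-1)) + N = -9*(3*3)*(-1)*(-1) - 130 = -9*9*(-1)*(-1) - 130 = -(-81)*(-1) - 130 = -9*9 - 130 = -81 - 130 = -211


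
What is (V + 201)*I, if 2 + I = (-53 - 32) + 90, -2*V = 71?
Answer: 993/2 ≈ 496.50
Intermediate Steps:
V = -71/2 (V = -½*71 = -71/2 ≈ -35.500)
I = 3 (I = -2 + ((-53 - 32) + 90) = -2 + (-85 + 90) = -2 + 5 = 3)
(V + 201)*I = (-71/2 + 201)*3 = (331/2)*3 = 993/2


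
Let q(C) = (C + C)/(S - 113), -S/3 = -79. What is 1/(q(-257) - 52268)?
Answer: -62/3240873 ≈ -1.9131e-5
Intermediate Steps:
S = 237 (S = -3*(-79) = 237)
q(C) = C/62 (q(C) = (C + C)/(237 - 113) = (2*C)/124 = (2*C)*(1/124) = C/62)
1/(q(-257) - 52268) = 1/((1/62)*(-257) - 52268) = 1/(-257/62 - 52268) = 1/(-3240873/62) = -62/3240873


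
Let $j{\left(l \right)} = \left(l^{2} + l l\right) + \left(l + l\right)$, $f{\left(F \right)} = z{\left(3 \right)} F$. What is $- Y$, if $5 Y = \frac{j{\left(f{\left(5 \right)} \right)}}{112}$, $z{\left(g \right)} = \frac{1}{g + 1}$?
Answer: $- \frac{9}{896} \approx -0.010045$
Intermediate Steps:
$z{\left(g \right)} = \frac{1}{1 + g}$
$f{\left(F \right)} = \frac{F}{4}$ ($f{\left(F \right)} = \frac{F}{1 + 3} = \frac{F}{4}$)
$j{\left(l \right)} = 2 l + 2 l^{2}$ ($j{\left(l \right)} = \left(l^{2} + l^{2}\right) + 2 l = 2 l^{2} + 2 l = 2 l + 2 l^{2}$)
$Y = \frac{9}{896}$ ($Y = \frac{2 \cdot \frac{1}{4} \cdot 5 \left(1 + \frac{1}{4} \cdot 5\right) \frac{1}{112}}{5} = \frac{2 \cdot \frac{5}{4} \left(1 + \frac{5}{4}\right) \frac{1}{112}}{5} = \frac{2 \cdot \frac{5}{4} \cdot \frac{9}{4} \cdot \frac{1}{112}}{5} = \frac{\frac{45}{8} \cdot \frac{1}{112}}{5} = \frac{1}{5} \cdot \frac{45}{896} = \frac{9}{896} \approx 0.010045$)
$- Y = \left(-1\right) \frac{9}{896} = - \frac{9}{896}$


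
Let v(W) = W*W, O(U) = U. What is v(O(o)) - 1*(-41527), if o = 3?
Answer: 41536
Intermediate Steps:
v(W) = W**2
v(O(o)) - 1*(-41527) = 3**2 - 1*(-41527) = 9 + 41527 = 41536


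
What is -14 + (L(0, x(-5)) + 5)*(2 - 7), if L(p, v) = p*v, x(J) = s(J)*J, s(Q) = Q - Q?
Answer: -39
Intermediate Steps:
s(Q) = 0
x(J) = 0 (x(J) = 0*J = 0)
-14 + (L(0, x(-5)) + 5)*(2 - 7) = -14 + (0*0 + 5)*(2 - 7) = -14 + (0 + 5)*(-5) = -14 + 5*(-5) = -14 - 25 = -39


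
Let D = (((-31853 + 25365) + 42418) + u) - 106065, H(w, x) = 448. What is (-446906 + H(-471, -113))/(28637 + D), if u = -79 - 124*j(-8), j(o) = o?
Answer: 446458/40585 ≈ 11.001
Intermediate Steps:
u = 913 (u = -79 - 124*(-8) = -79 + 992 = 913)
D = -69222 (D = (((-31853 + 25365) + 42418) + 913) - 106065 = ((-6488 + 42418) + 913) - 106065 = (35930 + 913) - 106065 = 36843 - 106065 = -69222)
(-446906 + H(-471, -113))/(28637 + D) = (-446906 + 448)/(28637 - 69222) = -446458/(-40585) = -446458*(-1/40585) = 446458/40585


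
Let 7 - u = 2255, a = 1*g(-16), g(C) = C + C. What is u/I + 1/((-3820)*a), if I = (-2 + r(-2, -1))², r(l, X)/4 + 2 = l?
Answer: -68698799/9901440 ≈ -6.9383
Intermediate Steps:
g(C) = 2*C
r(l, X) = -8 + 4*l
a = -32 (a = 1*(2*(-16)) = 1*(-32) = -32)
I = 324 (I = (-2 + (-8 + 4*(-2)))² = (-2 + (-8 - 8))² = (-2 - 16)² = (-18)² = 324)
u = -2248 (u = 7 - 1*2255 = 7 - 2255 = -2248)
u/I + 1/((-3820)*a) = -2248/324 + 1/(-3820*(-32)) = -2248*1/324 - 1/3820*(-1/32) = -562/81 + 1/122240 = -68698799/9901440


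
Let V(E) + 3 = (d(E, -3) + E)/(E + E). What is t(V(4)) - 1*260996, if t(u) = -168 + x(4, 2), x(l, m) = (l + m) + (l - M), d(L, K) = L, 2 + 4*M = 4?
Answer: -522309/2 ≈ -2.6115e+5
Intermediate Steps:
M = 1/2 (M = -1/2 + (1/4)*4 = -1/2 + 1 = 1/2 ≈ 0.50000)
x(l, m) = -1/2 + m + 2*l (x(l, m) = (l + m) + (l - 1*1/2) = (l + m) + (l - 1/2) = (l + m) + (-1/2 + l) = -1/2 + m + 2*l)
V(E) = -2 (V(E) = -3 + (E + E)/(E + E) = -3 + (2*E)/((2*E)) = -3 + (2*E)*(1/(2*E)) = -3 + 1 = -2)
t(u) = -317/2 (t(u) = -168 + (-1/2 + 2 + 2*4) = -168 + (-1/2 + 2 + 8) = -168 + 19/2 = -317/2)
t(V(4)) - 1*260996 = -317/2 - 1*260996 = -317/2 - 260996 = -522309/2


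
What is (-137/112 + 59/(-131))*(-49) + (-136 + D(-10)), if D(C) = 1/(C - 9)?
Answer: -2152345/39824 ≈ -54.046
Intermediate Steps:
D(C) = 1/(-9 + C)
(-137/112 + 59/(-131))*(-49) + (-136 + D(-10)) = (-137/112 + 59/(-131))*(-49) + (-136 + 1/(-9 - 10)) = (-137*1/112 + 59*(-1/131))*(-49) + (-136 + 1/(-19)) = (-137/112 - 59/131)*(-49) + (-136 - 1/19) = -24555/14672*(-49) - 2585/19 = 171885/2096 - 2585/19 = -2152345/39824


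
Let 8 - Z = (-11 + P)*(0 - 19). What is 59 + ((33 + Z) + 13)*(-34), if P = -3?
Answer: 7267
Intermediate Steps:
Z = -258 (Z = 8 - (-11 - 3)*(0 - 19) = 8 - (-14)*(-19) = 8 - 1*266 = 8 - 266 = -258)
59 + ((33 + Z) + 13)*(-34) = 59 + ((33 - 258) + 13)*(-34) = 59 + (-225 + 13)*(-34) = 59 - 212*(-34) = 59 + 7208 = 7267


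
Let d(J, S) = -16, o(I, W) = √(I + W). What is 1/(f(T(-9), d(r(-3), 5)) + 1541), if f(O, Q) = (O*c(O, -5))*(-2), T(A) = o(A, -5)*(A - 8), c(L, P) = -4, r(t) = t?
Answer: 1541/2633625 + 136*I*√14/2633625 ≈ 0.00058512 + 0.00019322*I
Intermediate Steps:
T(A) = √(-5 + A)*(-8 + A) (T(A) = √(A - 5)*(A - 8) = √(-5 + A)*(-8 + A))
f(O, Q) = 8*O (f(O, Q) = (O*(-4))*(-2) = -4*O*(-2) = 8*O)
1/(f(T(-9), d(r(-3), 5)) + 1541) = 1/(8*(√(-5 - 9)*(-8 - 9)) + 1541) = 1/(8*(√(-14)*(-17)) + 1541) = 1/(8*((I*√14)*(-17)) + 1541) = 1/(8*(-17*I*√14) + 1541) = 1/(-136*I*√14 + 1541) = 1/(1541 - 136*I*√14)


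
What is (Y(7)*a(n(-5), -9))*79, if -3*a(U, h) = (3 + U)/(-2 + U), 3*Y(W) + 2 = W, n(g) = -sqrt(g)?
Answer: 395/81 - 1975*I*sqrt(5)/81 ≈ 4.8765 - 54.521*I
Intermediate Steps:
Y(W) = -2/3 + W/3
a(U, h) = -(3 + U)/(3*(-2 + U))
(Y(7)*a(n(-5), -9))*79 = ((-2/3 + (1/3)*7)*((-3 - (-1)*sqrt(-5))/(3*(-2 - sqrt(-5)))))*79 = ((-2/3 + 7/3)*((-3 - (-1)*I*sqrt(5))/(3*(-2 - I*sqrt(5)))))*79 = (5*((-3 - (-1)*I*sqrt(5))/(3*(-2 - I*sqrt(5))))/3)*79 = (5*((-3 + I*sqrt(5))/(3*(-2 - I*sqrt(5))))/3)*79 = (5*(-3 + I*sqrt(5))/(9*(-2 - I*sqrt(5))))*79 = 395*(-3 + I*sqrt(5))/(9*(-2 - I*sqrt(5)))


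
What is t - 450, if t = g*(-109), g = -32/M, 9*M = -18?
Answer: -2194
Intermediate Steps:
M = -2 (M = (⅑)*(-18) = -2)
g = 16 (g = -32/(-2) = -32*(-½) = 16)
t = -1744 (t = 16*(-109) = -1744)
t - 450 = -1744 - 450 = -2194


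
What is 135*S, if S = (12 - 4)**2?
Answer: 8640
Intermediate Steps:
S = 64 (S = 8**2 = 64)
135*S = 135*64 = 8640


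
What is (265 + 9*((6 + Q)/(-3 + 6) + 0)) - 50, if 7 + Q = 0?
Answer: 212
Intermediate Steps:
Q = -7 (Q = -7 + 0 = -7)
(265 + 9*((6 + Q)/(-3 + 6) + 0)) - 50 = (265 + 9*((6 - 7)/(-3 + 6) + 0)) - 50 = (265 + 9*(-1/3 + 0)) - 50 = (265 + 9*(-1/3)) - 50 = (265 - 3) - 50 = 262 - 50 = 212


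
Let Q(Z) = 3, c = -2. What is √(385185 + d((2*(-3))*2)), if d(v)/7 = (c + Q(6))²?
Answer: 2*√96298 ≈ 620.64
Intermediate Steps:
d(v) = 7 (d(v) = 7*(-2 + 3)² = 7*1² = 7*1 = 7)
√(385185 + d((2*(-3))*2)) = √(385185 + 7) = √385192 = 2*√96298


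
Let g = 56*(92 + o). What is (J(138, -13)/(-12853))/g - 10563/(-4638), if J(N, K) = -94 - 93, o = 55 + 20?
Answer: 211614455739/92915570888 ≈ 2.2775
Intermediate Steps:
o = 75
J(N, K) = -187
g = 9352 (g = 56*(92 + 75) = 56*167 = 9352)
(J(138, -13)/(-12853))/g - 10563/(-4638) = -187/(-12853)/9352 - 10563/(-4638) = -187*(-1/12853)*(1/9352) - 10563*(-1/4638) = (187/12853)*(1/9352) + 3521/1546 = 187/120201256 + 3521/1546 = 211614455739/92915570888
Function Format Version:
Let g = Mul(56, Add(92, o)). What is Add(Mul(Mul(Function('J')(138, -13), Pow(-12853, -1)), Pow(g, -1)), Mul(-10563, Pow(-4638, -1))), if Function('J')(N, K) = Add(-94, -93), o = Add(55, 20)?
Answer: Rational(211614455739, 92915570888) ≈ 2.2775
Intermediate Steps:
o = 75
Function('J')(N, K) = -187
g = 9352 (g = Mul(56, Add(92, 75)) = Mul(56, 167) = 9352)
Add(Mul(Mul(Function('J')(138, -13), Pow(-12853, -1)), Pow(g, -1)), Mul(-10563, Pow(-4638, -1))) = Add(Mul(Mul(-187, Pow(-12853, -1)), Pow(9352, -1)), Mul(-10563, Pow(-4638, -1))) = Add(Mul(Mul(-187, Rational(-1, 12853)), Rational(1, 9352)), Mul(-10563, Rational(-1, 4638))) = Add(Mul(Rational(187, 12853), Rational(1, 9352)), Rational(3521, 1546)) = Add(Rational(187, 120201256), Rational(3521, 1546)) = Rational(211614455739, 92915570888)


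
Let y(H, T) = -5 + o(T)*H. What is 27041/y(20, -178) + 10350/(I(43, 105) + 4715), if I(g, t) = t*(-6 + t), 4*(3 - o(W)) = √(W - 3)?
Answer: 451011311/2281610 + 27041*I*√181/1510 ≈ 197.67 + 240.93*I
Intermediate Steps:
o(W) = 3 - √(-3 + W)/4 (o(W) = 3 - √(W - 3)/4 = 3 - √(-3 + W)/4)
y(H, T) = -5 + H*(3 - √(-3 + T)/4) (y(H, T) = -5 + (3 - √(-3 + T)/4)*H = -5 + H*(3 - √(-3 + T)/4))
27041/y(20, -178) + 10350/(I(43, 105) + 4715) = 27041/(-5 - ¼*20*(-12 + √(-3 - 178))) + 10350/(105*(-6 + 105) + 4715) = 27041/(-5 - ¼*20*(-12 + √(-181))) + 10350/(105*99 + 4715) = 27041/(-5 - ¼*20*(-12 + I*√181)) + 10350/(10395 + 4715) = 27041/(-5 + (60 - 5*I*√181)) + 10350/15110 = 27041/(55 - 5*I*√181) + 10350*(1/15110) = 27041/(55 - 5*I*√181) + 1035/1511 = 1035/1511 + 27041/(55 - 5*I*√181)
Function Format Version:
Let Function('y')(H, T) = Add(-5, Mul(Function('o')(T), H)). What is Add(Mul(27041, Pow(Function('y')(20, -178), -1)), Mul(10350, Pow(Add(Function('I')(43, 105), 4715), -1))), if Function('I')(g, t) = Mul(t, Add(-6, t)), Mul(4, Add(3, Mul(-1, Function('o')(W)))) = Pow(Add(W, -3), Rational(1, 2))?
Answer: Add(Rational(451011311, 2281610), Mul(Rational(27041, 1510), I, Pow(181, Rational(1, 2)))) ≈ Add(197.67, Mul(240.93, I))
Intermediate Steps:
Function('o')(W) = Add(3, Mul(Rational(-1, 4), Pow(Add(-3, W), Rational(1, 2)))) (Function('o')(W) = Add(3, Mul(Rational(-1, 4), Pow(Add(W, -3), Rational(1, 2)))) = Add(3, Mul(Rational(-1, 4), Pow(Add(-3, W), Rational(1, 2)))))
Function('y')(H, T) = Add(-5, Mul(H, Add(3, Mul(Rational(-1, 4), Pow(Add(-3, T), Rational(1, 2)))))) (Function('y')(H, T) = Add(-5, Mul(Add(3, Mul(Rational(-1, 4), Pow(Add(-3, T), Rational(1, 2)))), H)) = Add(-5, Mul(H, Add(3, Mul(Rational(-1, 4), Pow(Add(-3, T), Rational(1, 2)))))))
Add(Mul(27041, Pow(Function('y')(20, -178), -1)), Mul(10350, Pow(Add(Function('I')(43, 105), 4715), -1))) = Add(Mul(27041, Pow(Add(-5, Mul(Rational(-1, 4), 20, Add(-12, Pow(Add(-3, -178), Rational(1, 2))))), -1)), Mul(10350, Pow(Add(Mul(105, Add(-6, 105)), 4715), -1))) = Add(Mul(27041, Pow(Add(-5, Mul(Rational(-1, 4), 20, Add(-12, Pow(-181, Rational(1, 2))))), -1)), Mul(10350, Pow(Add(Mul(105, 99), 4715), -1))) = Add(Mul(27041, Pow(Add(-5, Mul(Rational(-1, 4), 20, Add(-12, Mul(I, Pow(181, Rational(1, 2)))))), -1)), Mul(10350, Pow(Add(10395, 4715), -1))) = Add(Mul(27041, Pow(Add(-5, Add(60, Mul(-5, I, Pow(181, Rational(1, 2))))), -1)), Mul(10350, Pow(15110, -1))) = Add(Mul(27041, Pow(Add(55, Mul(-5, I, Pow(181, Rational(1, 2)))), -1)), Mul(10350, Rational(1, 15110))) = Add(Mul(27041, Pow(Add(55, Mul(-5, I, Pow(181, Rational(1, 2)))), -1)), Rational(1035, 1511)) = Add(Rational(1035, 1511), Mul(27041, Pow(Add(55, Mul(-5, I, Pow(181, Rational(1, 2)))), -1)))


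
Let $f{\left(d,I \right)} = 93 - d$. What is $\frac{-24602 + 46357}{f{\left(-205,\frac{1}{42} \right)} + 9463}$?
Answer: $\frac{21755}{9761} \approx 2.2288$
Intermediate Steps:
$\frac{-24602 + 46357}{f{\left(-205,\frac{1}{42} \right)} + 9463} = \frac{-24602 + 46357}{\left(93 - -205\right) + 9463} = \frac{21755}{\left(93 + 205\right) + 9463} = \frac{21755}{298 + 9463} = \frac{21755}{9761}$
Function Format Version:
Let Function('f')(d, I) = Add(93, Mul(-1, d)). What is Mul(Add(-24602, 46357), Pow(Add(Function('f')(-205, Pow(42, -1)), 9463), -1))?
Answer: Rational(21755, 9761) ≈ 2.2288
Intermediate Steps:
Mul(Add(-24602, 46357), Pow(Add(Function('f')(-205, Pow(42, -1)), 9463), -1)) = Mul(Add(-24602, 46357), Pow(Add(Add(93, Mul(-1, -205)), 9463), -1)) = Mul(21755, Pow(Add(Add(93, 205), 9463), -1)) = Mul(21755, Pow(Add(298, 9463), -1)) = Mul(21755, Pow(9761, -1)) = Mul(21755, Rational(1, 9761)) = Rational(21755, 9761)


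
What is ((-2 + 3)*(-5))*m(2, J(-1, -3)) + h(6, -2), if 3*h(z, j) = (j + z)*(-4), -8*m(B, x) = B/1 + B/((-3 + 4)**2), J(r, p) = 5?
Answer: -17/6 ≈ -2.8333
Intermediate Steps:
m(B, x) = -B/4 (m(B, x) = -(B/1 + B/((-3 + 4)**2))/8 = -(B*1 + B/(1**2))/8 = -(B + B/1)/8 = -(B + B*1)/8 = -(B + B)/8 = -B/4)
h(z, j) = -4*j/3 - 4*z/3 (h(z, j) = ((j + z)*(-4))/3 = (-4*j - 4*z)/3 = -4*j/3 - 4*z/3)
((-2 + 3)*(-5))*m(2, J(-1, -3)) + h(6, -2) = ((-2 + 3)*(-5))*(-1/4*2) + (-4/3*(-2) - 4/3*6) = (1*(-5))*(-1/2) + (8/3 - 8) = -5*(-1/2) - 16/3 = 5/2 - 16/3 = -17/6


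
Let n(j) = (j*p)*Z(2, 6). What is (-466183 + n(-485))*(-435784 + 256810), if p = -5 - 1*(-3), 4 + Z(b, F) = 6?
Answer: 83087426682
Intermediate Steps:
Z(b, F) = 2 (Z(b, F) = -4 + 6 = 2)
p = -2 (p = -5 + 3 = -2)
n(j) = -4*j (n(j) = (j*(-2))*2 = -2*j*2 = -4*j)
(-466183 + n(-485))*(-435784 + 256810) = (-466183 - 4*(-485))*(-435784 + 256810) = (-466183 + 1940)*(-178974) = -464243*(-178974) = 83087426682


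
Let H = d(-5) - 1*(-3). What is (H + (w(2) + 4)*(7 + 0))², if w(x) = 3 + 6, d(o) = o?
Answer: 7921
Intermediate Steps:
w(x) = 9
H = -2 (H = -5 - 1*(-3) = -5 + 3 = -2)
(H + (w(2) + 4)*(7 + 0))² = (-2 + (9 + 4)*(7 + 0))² = (-2 + 13*7)² = (-2 + 91)² = 89² = 7921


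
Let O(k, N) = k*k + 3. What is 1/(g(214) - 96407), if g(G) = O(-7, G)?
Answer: -1/96355 ≈ -1.0378e-5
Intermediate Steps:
O(k, N) = 3 + k² (O(k, N) = k² + 3 = 3 + k²)
g(G) = 52 (g(G) = 3 + (-7)² = 3 + 49 = 52)
1/(g(214) - 96407) = 1/(52 - 96407) = 1/(-96355) = -1/96355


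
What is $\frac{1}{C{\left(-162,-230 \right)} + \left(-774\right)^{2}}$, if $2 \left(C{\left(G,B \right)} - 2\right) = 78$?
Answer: $\frac{1}{599117} \approx 1.6691 \cdot 10^{-6}$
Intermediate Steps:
$C{\left(G,B \right)} = 41$ ($C{\left(G,B \right)} = 2 + \frac{1}{2} \cdot 78 = 2 + 39 = 41$)
$\frac{1}{C{\left(-162,-230 \right)} + \left(-774\right)^{2}} = \frac{1}{41 + \left(-774\right)^{2}} = \frac{1}{41 + 599076} = \frac{1}{599117}$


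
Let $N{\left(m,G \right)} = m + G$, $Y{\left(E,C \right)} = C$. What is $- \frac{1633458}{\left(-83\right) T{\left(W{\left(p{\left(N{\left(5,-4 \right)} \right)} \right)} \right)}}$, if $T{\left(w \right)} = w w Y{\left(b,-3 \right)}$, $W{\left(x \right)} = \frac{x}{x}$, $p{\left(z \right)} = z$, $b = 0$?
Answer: $- \frac{544486}{83} \approx -6560.1$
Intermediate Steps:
$N{\left(m,G \right)} = G + m$
$W{\left(x \right)} = 1$
$T{\left(w \right)} = - 3 w^{2}$ ($T{\left(w \right)} = w w \left(-3\right) = w^{2} \left(-3\right) = - 3 w^{2}$)
$- \frac{1633458}{\left(-83\right) T{\left(W{\left(p{\left(N{\left(5,-4 \right)} \right)} \right)} \right)}} = - \frac{1633458}{\left(-83\right) \left(- 3 \cdot 1^{2}\right)} = - \frac{1633458}{\left(-83\right) \left(\left(-3\right) 1\right)} = - \frac{1633458}{\left(-83\right) \left(-3\right)} = - \frac{1633458}{249} = \left(-1633458\right) \frac{1}{249} = - \frac{544486}{83}$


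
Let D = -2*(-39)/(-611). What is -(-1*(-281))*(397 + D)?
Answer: -5241493/47 ≈ -1.1152e+5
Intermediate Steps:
D = -6/47 (D = 78*(-1/611) = -6/47 ≈ -0.12766)
-(-1*(-281))*(397 + D) = -(-1*(-281))*(397 - 6/47) = -281*18653/47 = -1*5241493/47 = -5241493/47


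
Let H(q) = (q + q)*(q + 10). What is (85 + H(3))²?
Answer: 26569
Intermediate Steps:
H(q) = 2*q*(10 + q) (H(q) = (2*q)*(10 + q) = 2*q*(10 + q))
(85 + H(3))² = (85 + 2*3*(10 + 3))² = (85 + 2*3*13)² = (85 + 78)² = 163² = 26569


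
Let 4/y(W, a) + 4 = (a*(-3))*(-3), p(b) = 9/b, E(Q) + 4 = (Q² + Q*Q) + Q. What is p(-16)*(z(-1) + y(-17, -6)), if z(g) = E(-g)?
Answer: 279/464 ≈ 0.60129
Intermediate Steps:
E(Q) = -4 + Q + 2*Q² (E(Q) = -4 + ((Q² + Q*Q) + Q) = -4 + ((Q² + Q²) + Q) = -4 + (2*Q² + Q) = -4 + (Q + 2*Q²) = -4 + Q + 2*Q²)
y(W, a) = 4/(-4 + 9*a) (y(W, a) = 4/(-4 + (a*(-3))*(-3)) = 4/(-4 - 3*a*(-3)) = 4/(-4 + 9*a))
z(g) = -4 - g + 2*g² (z(g) = -4 - g + 2*(-g)² = -4 - g + 2*g²)
p(-16)*(z(-1) + y(-17, -6)) = (9/(-16))*((-4 - 1*(-1) + 2*(-1)²) + 4/(-4 + 9*(-6))) = (9*(-1/16))*((-4 + 1 + 2*1) + 4/(-4 - 54)) = -9*((-4 + 1 + 2) + 4/(-58))/16 = -9*(-1 + 4*(-1/58))/16 = -9*(-1 - 2/29)/16 = -9/16*(-31/29) = 279/464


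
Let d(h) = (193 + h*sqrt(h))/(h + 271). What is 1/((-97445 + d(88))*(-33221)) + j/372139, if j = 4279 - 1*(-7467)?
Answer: 238767895228868913246257/7564689672481033418346734 + 15796*sqrt(22)/10163795883367550053 ≈ 0.031563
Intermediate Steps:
d(h) = (193 + h**(3/2))/(271 + h)
j = 11746 (j = 4279 + 7467 = 11746)
1/((-97445 + d(88))*(-33221)) + j/372139 = 1/(-97445 + (193 + 88**(3/2))/(271 + 88)*(-33221)) + 11746/372139 = -1/33221/(-97445 + (193 + 176*sqrt(22))/359) + 11746*(1/372139) = -1/33221/(-97445 + (193 + 176*sqrt(22))/359) + 11746/372139 = -1/33221/(-97445 + (193/359 + 176*sqrt(22)/359)) + 11746/372139 = -1/33221/(-34982562/359 + 176*sqrt(22)/359) + 11746/372139 = -1/(33221*(-34982562/359 + 176*sqrt(22)/359)) + 11746/372139 = 11746/372139 - 1/(33221*(-34982562/359 + 176*sqrt(22)/359))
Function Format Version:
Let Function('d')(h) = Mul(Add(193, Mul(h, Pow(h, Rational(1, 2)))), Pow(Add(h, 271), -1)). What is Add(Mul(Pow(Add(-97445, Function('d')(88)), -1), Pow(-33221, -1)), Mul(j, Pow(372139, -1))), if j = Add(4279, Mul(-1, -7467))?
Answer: Add(Rational(238767895228868913246257, 7564689672481033418346734), Mul(Rational(15796, 10163795883367550053), Pow(22, Rational(1, 2)))) ≈ 0.031563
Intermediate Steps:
Function('d')(h) = Mul(Pow(Add(271, h), -1), Add(193, Pow(h, Rational(3, 2)))) (Function('d')(h) = Mul(Add(193, Pow(h, Rational(3, 2))), Pow(Add(271, h), -1)) = Mul(Pow(Add(271, h), -1), Add(193, Pow(h, Rational(3, 2)))))
j = 11746 (j = Add(4279, 7467) = 11746)
Add(Mul(Pow(Add(-97445, Function('d')(88)), -1), Pow(-33221, -1)), Mul(j, Pow(372139, -1))) = Add(Mul(Pow(Add(-97445, Mul(Pow(Add(271, 88), -1), Add(193, Pow(88, Rational(3, 2))))), -1), Pow(-33221, -1)), Mul(11746, Pow(372139, -1))) = Add(Mul(Pow(Add(-97445, Mul(Pow(359, -1), Add(193, Mul(176, Pow(22, Rational(1, 2)))))), -1), Rational(-1, 33221)), Mul(11746, Rational(1, 372139))) = Add(Mul(Pow(Add(-97445, Mul(Rational(1, 359), Add(193, Mul(176, Pow(22, Rational(1, 2)))))), -1), Rational(-1, 33221)), Rational(11746, 372139)) = Add(Mul(Pow(Add(-97445, Add(Rational(193, 359), Mul(Rational(176, 359), Pow(22, Rational(1, 2))))), -1), Rational(-1, 33221)), Rational(11746, 372139)) = Add(Mul(Pow(Add(Rational(-34982562, 359), Mul(Rational(176, 359), Pow(22, Rational(1, 2)))), -1), Rational(-1, 33221)), Rational(11746, 372139)) = Add(Mul(Rational(-1, 33221), Pow(Add(Rational(-34982562, 359), Mul(Rational(176, 359), Pow(22, Rational(1, 2)))), -1)), Rational(11746, 372139)) = Add(Rational(11746, 372139), Mul(Rational(-1, 33221), Pow(Add(Rational(-34982562, 359), Mul(Rational(176, 359), Pow(22, Rational(1, 2)))), -1)))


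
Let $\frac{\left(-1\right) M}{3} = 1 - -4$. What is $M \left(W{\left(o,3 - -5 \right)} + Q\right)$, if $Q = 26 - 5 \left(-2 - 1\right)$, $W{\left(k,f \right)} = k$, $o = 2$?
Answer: $-645$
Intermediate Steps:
$M = -15$ ($M = - 3 \left(1 - -4\right) = - 3 \left(1 + 4\right) = \left(-3\right) 5 = -15$)
$Q = 41$ ($Q = 26 - 5 \left(-3\right) = 26 - -15 = 26 + 15 = 41$)
$M \left(W{\left(o,3 - -5 \right)} + Q\right) = - 15 \left(2 + 41\right) = \left(-15\right) 43 = -645$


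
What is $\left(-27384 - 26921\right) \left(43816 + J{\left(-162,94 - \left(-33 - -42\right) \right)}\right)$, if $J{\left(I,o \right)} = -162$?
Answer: $-2370630470$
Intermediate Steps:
$\left(-27384 - 26921\right) \left(43816 + J{\left(-162,94 - \left(-33 - -42\right) \right)}\right) = \left(-27384 - 26921\right) \left(43816 - 162\right) = \left(-54305\right) 43654 = -2370630470$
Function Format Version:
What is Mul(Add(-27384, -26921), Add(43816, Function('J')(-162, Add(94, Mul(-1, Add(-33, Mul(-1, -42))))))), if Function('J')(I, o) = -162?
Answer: -2370630470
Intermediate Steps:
Mul(Add(-27384, -26921), Add(43816, Function('J')(-162, Add(94, Mul(-1, Add(-33, Mul(-1, -42))))))) = Mul(Add(-27384, -26921), Add(43816, -162)) = Mul(-54305, 43654) = -2370630470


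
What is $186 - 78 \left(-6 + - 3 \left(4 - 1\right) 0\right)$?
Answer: $654$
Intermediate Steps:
$186 - 78 \left(-6 + - 3 \left(4 - 1\right) 0\right) = 186 - 78 \left(-6 + \left(-3\right) 3 \cdot 0\right) = 186 - 78 \left(-6 - 0\right) = 186 - 78 \left(-6 + 0\right) = 186 - -468 = 186 + 468 = 654$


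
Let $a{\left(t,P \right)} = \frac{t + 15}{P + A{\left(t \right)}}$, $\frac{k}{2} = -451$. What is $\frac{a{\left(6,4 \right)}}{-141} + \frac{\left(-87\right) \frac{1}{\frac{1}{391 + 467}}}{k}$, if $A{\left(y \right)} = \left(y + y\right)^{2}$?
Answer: $\frac{23601421}{285196} \approx 82.755$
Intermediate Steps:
$A{\left(y \right)} = 4 y^{2}$ ($A{\left(y \right)} = \left(2 y\right)^{2} = 4 y^{2}$)
$k = -902$ ($k = 2 \left(-451\right) = -902$)
$a{\left(t,P \right)} = \frac{15 + t}{P + 4 t^{2}}$ ($a{\left(t,P \right)} = \frac{t + 15}{P + 4 t^{2}} = \frac{15 + t}{P + 4 t^{2}}$)
$\frac{a{\left(6,4 \right)}}{-141} + \frac{\left(-87\right) \frac{1}{\frac{1}{391 + 467}}}{k} = \frac{\frac{1}{4 + 4 \cdot 6^{2}} \left(15 + 6\right)}{-141} + \frac{\left(-87\right) \frac{1}{\frac{1}{391 + 467}}}{-902} = \frac{1}{4 + 4 \cdot 36} \cdot 21 \left(- \frac{1}{141}\right) + - \frac{87}{\frac{1}{858}} \left(- \frac{1}{902}\right) = \frac{1}{4 + 144} \cdot 21 \left(- \frac{1}{141}\right) + - 87 \frac{1}{\frac{1}{858}} \left(- \frac{1}{902}\right) = \frac{1}{148} \cdot 21 \left(- \frac{1}{141}\right) + \left(-87\right) 858 \left(- \frac{1}{902}\right) = \frac{1}{148} \cdot 21 \left(- \frac{1}{141}\right) - - \frac{3393}{41} = \frac{21}{148} \left(- \frac{1}{141}\right) + \frac{3393}{41} = - \frac{7}{6956} + \frac{3393}{41} = \frac{23601421}{285196}$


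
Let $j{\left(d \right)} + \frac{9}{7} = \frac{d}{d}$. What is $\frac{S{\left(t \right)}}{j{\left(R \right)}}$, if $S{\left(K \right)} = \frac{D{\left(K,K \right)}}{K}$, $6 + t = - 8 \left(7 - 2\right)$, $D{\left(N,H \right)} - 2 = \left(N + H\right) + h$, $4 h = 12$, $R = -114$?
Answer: $- \frac{609}{92} \approx -6.6196$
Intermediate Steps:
$h = 3$ ($h = \frac{1}{4} \cdot 12 = 3$)
$D{\left(N,H \right)} = 5 + H + N$ ($D{\left(N,H \right)} = 2 + \left(\left(N + H\right) + 3\right) = 2 + \left(\left(H + N\right) + 3\right) = 2 + \left(3 + H + N\right) = 5 + H + N$)
$j{\left(d \right)} = - \frac{2}{7}$ ($j{\left(d \right)} = - \frac{9}{7} + \frac{d}{d} = - \frac{9}{7} + 1 = - \frac{2}{7}$)
$t = -46$ ($t = -6 - 8 \left(7 - 2\right) = -6 - 40 = -46$)
$S{\left(K \right)} = \frac{5 + 2 K}{K}$ ($S{\left(K \right)} = \frac{5 + K + K}{K} = \frac{5 + 2 K}{K}$)
$\frac{S{\left(t \right)}}{j{\left(R \right)}} = \frac{2 + \frac{5}{-46}}{- \frac{2}{7}} = \left(2 + 5 \left(- \frac{1}{46}\right)\right) \left(- \frac{7}{2}\right) = \left(2 - \frac{5}{46}\right) \left(- \frac{7}{2}\right) = \frac{87}{46} \left(- \frac{7}{2}\right) = - \frac{609}{92}$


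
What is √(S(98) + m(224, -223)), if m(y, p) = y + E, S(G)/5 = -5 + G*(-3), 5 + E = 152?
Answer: 2*I*√281 ≈ 33.526*I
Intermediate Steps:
E = 147 (E = -5 + 152 = 147)
S(G) = -25 - 15*G (S(G) = 5*(-5 + G*(-3)) = 5*(-5 - 3*G) = -25 - 15*G)
m(y, p) = 147 + y (m(y, p) = y + 147 = 147 + y)
√(S(98) + m(224, -223)) = √((-25 - 15*98) + (147 + 224)) = √((-25 - 1470) + 371) = √(-1495 + 371) = √(-1124) = 2*I*√281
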